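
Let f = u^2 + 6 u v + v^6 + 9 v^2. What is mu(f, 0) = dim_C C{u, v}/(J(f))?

The Hessian of f at 0 has rank 1. Corank 1: A-series; mu = 5 gives A_5.

5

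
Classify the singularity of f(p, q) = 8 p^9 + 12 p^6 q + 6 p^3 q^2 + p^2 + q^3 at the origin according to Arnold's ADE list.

A2

The Hessian of f at 0 is [[2, 0], [0, 0]] with rank 1, so corank 1. A Groebner basis of the Jacobian ideal J(f) in C{p,q} is {q^2, p}; counting standard monomials gives mu = 2. Corank 1: A-series; mu = 2 gives A_2.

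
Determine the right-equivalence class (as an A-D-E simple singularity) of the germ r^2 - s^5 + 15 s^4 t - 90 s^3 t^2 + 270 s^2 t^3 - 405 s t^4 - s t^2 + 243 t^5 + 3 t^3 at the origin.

The Hessian of f at 0 has rank 1. Corank 2; j^3 = -t^2*(s - 3*t) has shape L^2 M (L != M), so D-series; mu = 6 gives D_6.

D6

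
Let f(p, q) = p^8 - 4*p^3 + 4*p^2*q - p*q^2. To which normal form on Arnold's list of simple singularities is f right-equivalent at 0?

D_9

The Hessian of f at 0 has rank 0. Corank 2; j^3 = -p*(2*p - q)^2 has shape L^2 M (L != M), so D-series; mu = 9 gives D_9.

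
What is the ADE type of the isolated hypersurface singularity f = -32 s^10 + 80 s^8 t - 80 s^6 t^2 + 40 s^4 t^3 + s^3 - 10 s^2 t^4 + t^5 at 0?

The Hessian of f at 0 is [[0, 0], [0, 0]] with rank 0, so corank 2. A Groebner basis of the Jacobian ideal J(f) in C{s,t} is {t^4, s^2}; counting standard monomials gives mu = 8. Corank 2; j^3 = s^3 is a perfect cube, so E-series; the 5-jet and mu = 8 give E_8.

E_8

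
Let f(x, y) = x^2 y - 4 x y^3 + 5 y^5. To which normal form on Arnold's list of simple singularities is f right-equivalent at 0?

D_6

The Hessian of f at 0 is [[0, 0], [0, 0]] with rank 0, so corank 2. A Groebner basis of the Jacobian ideal J(f) in C{x,y} is {x^3, x^2*y, 2*x^2 + x*y^2, -x*y/2 + y^3}; counting standard monomials gives mu = 6. Corank 2; j^3 = x^2*y has shape L^2 M (L != M), so D-series; mu = 6 gives D_6.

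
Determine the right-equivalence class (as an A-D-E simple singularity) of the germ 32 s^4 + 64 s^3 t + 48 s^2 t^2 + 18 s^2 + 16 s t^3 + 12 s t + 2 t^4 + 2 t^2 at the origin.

A_3

The Hessian of f at 0 is [[36, 12], [12, 4]] with rank 1, so corank 1. A Groebner basis of the Jacobian ideal J(f) in C{s,t} is {t^3, s + t/3}; counting standard monomials gives mu = 3. Corank 1: A-series; mu = 3 gives A_3.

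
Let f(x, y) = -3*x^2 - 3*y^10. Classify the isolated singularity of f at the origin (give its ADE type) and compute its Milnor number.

The Hessian of f at 0 has rank 1. Corank 1: A-series; mu = 9 gives A_9.

Type A_9, Milnor number mu = 9.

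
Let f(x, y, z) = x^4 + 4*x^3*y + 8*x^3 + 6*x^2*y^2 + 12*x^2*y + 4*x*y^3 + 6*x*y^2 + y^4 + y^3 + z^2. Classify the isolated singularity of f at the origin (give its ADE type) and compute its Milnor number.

The Hessian of f at 0 has rank 1. Corank 2; j^3 = (2*x + y)^3 is a perfect cube, so E-series; the 4-jet and mu = 6 give E_6.

Type E_{6}, Milnor number mu = 6.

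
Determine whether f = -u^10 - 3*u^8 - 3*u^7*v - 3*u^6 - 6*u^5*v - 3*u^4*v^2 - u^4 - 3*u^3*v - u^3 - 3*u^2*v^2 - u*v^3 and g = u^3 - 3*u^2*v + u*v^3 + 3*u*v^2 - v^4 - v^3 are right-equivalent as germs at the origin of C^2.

The Hessian of f at 0 is [[0, 0], [0, 0]] with rank 0, so corank 2. A Groebner basis of the Jacobian ideal J(f) in C{u,v} is {3*u^2 + v^4 + v^3, u^3, u^2*v - u^2 - v^3/3, 2*u^2 + u*v^2 + 2*v^3/3}; counting standard monomials gives mu = 7. Corank 2; j^3 = -u^3 is a perfect cube, so E-series; the 4-jet and mu = 7 give E_7. The Hessian of g at 0 is [[0, 0], [0, 0]] with rank 0, so corank 2. A Groebner basis of the Jacobian ideal J(g) in C{u,v} is {u^3 - 3*u^2*v - 6*u^2 + 12*u*v - 6*v^2, 3*u^2 + u*v^2 - 6*u*v + 3*v^2, 3*u^2 - 6*u*v + v^3 + 3*v^2}; counting standard monomials gives mu = 7. Corank 2; j^3 = (u - v)^3 is a perfect cube, so E-series; the 4-jet and mu = 7 give E_7. Both have type E_7, hence right-equivalent.

Yes.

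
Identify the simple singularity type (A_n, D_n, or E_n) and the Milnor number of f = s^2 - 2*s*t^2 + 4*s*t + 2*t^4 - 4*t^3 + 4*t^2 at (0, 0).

Type A_3, Milnor number mu = 3.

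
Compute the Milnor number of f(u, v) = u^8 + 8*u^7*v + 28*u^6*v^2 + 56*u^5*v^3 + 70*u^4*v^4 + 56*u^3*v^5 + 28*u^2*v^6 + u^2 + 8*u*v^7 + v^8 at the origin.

7

The Hessian of f at 0 is [[2, 0], [0, 0]] with rank 1, so corank 1. A Groebner basis of the Jacobian ideal J(f) in C{u,v} is {v^7, u}; counting standard monomials gives mu = 7. Corank 1: A-series; mu = 7 gives A_7.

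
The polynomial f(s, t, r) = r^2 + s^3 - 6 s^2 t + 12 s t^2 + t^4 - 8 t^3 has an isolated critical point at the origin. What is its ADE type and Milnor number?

The Hessian of f at 0 has rank 1. Corank 2; j^3 = (s - 2*t)^3 is a perfect cube, so E-series; the 4-jet and mu = 6 give E_6.

Type E_{6}, Milnor number mu = 6.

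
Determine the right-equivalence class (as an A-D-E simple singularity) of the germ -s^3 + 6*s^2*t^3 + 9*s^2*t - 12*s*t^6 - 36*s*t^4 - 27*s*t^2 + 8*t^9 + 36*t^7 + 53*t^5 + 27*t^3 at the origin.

E8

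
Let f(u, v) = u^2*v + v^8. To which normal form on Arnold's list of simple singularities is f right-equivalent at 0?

The Hessian of f at 0 has rank 0. Corank 2; j^3 = u^2*v has shape L^2 M (L != M), so D-series; mu = 9 gives D_9.

D_{9}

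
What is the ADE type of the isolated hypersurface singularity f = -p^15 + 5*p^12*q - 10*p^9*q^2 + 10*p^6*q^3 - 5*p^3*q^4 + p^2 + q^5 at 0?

A4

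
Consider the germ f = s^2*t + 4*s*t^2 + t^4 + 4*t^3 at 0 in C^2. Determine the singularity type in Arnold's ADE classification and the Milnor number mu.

The Hessian of f at 0 has rank 0. Corank 2; j^3 = t*(s + 2*t)^2 has shape L^2 M (L != M), so D-series; mu = 5 gives D_5.

Type D5, Milnor number mu = 5.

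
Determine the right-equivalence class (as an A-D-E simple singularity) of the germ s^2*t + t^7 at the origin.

D8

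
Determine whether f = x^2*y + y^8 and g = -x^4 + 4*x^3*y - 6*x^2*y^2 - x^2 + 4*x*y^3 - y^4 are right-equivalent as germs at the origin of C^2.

The Hessian of f at 0 has rank 0. Corank 2; j^3 = x^2*y has shape L^2 M (L != M), so D-series; mu = 9 gives D_9. The Hessian of g at 0 has rank 1. Corank 1: A-series; mu = 3 gives A_3. f is D_9 but g is A_3, hence not right-equivalent.

No.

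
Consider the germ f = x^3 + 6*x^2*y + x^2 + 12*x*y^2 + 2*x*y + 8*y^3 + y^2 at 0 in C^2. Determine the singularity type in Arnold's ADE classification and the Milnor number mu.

The Hessian of f at 0 has rank 1. Corank 1: A-series; mu = 2 gives A_2.

Type A2, Milnor number mu = 2.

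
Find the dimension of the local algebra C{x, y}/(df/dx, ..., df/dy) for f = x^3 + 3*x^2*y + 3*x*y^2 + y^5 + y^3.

8

The Hessian of f at 0 has rank 0. Corank 2; j^3 = (x + y)^3 is a perfect cube, so E-series; the 5-jet and mu = 8 give E_8.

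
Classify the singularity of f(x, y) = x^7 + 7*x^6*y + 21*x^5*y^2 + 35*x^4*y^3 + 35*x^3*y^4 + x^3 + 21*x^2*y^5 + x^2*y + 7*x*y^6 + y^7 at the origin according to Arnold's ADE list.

D_8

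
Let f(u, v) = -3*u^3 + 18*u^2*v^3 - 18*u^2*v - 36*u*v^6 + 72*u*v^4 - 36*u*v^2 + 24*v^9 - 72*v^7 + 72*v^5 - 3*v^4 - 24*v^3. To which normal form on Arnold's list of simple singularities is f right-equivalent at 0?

E_6

The Hessian of f at 0 is [[0, 0], [0, 0]] with rank 0, so corank 2. A Groebner basis of the Jacobian ideal J(f) in C{u,v} is {v^3, u^2 + 4*u*v + 4*v^2}; counting standard monomials gives mu = 6. Corank 2; j^3 = -3*(u + 2*v)^3 is a perfect cube, so E-series; the 4-jet and mu = 6 give E_6.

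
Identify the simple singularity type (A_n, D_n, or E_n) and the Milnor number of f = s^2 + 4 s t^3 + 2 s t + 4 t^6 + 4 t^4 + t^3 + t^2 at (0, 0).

Type A_{2}, Milnor number mu = 2.

The Hessian of f at 0 has rank 1. Corank 1: A-series; mu = 2 gives A_2.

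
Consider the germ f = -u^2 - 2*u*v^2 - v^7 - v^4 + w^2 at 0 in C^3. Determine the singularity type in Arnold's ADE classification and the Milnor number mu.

Type A6, Milnor number mu = 6.

The Hessian of f at 0 is [[-2, 0, 0], [0, 0, 0], [0, 0, 2]] with rank 2, so corank 1. A Groebner basis of the Jacobian ideal J(f) in C{u,v,w} is {u^3, u + v^2, w}; counting standard monomials gives mu = 6. Corank 1: A-series; mu = 6 gives A_6.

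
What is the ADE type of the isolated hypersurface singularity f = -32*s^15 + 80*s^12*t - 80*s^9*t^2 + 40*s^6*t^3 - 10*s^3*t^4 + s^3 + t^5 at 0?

E_{8}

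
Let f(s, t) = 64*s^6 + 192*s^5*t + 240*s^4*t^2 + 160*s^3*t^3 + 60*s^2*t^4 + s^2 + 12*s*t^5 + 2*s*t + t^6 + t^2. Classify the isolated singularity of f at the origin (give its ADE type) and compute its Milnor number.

Type A_5, Milnor number mu = 5.

The Hessian of f at 0 has rank 1. Corank 1: A-series; mu = 5 gives A_5.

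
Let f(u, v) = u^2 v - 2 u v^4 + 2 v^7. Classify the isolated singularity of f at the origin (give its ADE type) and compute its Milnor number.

Type D8, Milnor number mu = 8.

The Hessian of f at 0 has rank 0. Corank 2; j^3 = u^2*v has shape L^2 M (L != M), so D-series; mu = 8 gives D_8.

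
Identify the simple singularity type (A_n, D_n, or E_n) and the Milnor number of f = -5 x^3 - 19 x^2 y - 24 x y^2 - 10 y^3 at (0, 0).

The Hessian of f at 0 has rank 0. Corank 2; j^3 = -(x + y)*(5*x^2 + 14*x*y + 10*y^2) splits into three distinct lines over C (the quadratic factor has nonzero discriminant), so D_4.

Type D_4, Milnor number mu = 4.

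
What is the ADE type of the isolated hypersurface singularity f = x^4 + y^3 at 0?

The Hessian of f at 0 is [[0, 0], [0, 0]] with rank 0, so corank 2. A Groebner basis of the Jacobian ideal J(f) in C{x,y} is {x^3, y^2}; counting standard monomials gives mu = 6. Corank 2; j^3 = y^3 is a perfect cube, so E-series; the 4-jet and mu = 6 give E_6.

E_{6}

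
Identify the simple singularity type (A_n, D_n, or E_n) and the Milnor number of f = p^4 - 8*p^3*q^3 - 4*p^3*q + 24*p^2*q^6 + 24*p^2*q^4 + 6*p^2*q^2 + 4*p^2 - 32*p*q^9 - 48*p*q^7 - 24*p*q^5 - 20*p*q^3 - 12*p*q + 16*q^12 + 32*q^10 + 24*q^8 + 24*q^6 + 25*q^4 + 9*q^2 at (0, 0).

Type A_{3}, Milnor number mu = 3.

The Hessian of f at 0 has rank 1. Corank 1: A-series; mu = 3 gives A_3.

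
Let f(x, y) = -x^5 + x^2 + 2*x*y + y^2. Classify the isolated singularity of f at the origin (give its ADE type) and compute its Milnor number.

Type A4, Milnor number mu = 4.

The Hessian of f at 0 has rank 1. Corank 1: A-series; mu = 4 gives A_4.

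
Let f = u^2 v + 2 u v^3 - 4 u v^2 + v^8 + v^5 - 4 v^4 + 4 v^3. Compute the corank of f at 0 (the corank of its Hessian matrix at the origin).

2

Hessian at 0 has rank 0.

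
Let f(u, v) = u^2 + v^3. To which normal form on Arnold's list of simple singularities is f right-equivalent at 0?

A2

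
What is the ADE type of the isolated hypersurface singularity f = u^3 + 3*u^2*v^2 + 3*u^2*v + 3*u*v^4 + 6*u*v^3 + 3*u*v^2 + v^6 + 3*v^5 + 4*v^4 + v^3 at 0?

The Hessian of f at 0 is [[0, 0], [0, 0]] with rank 0, so corank 2. A Groebner basis of the Jacobian ideal J(f) in C{u,v} is {u^3 + 3*u^2/2 + 3*u*v + 3*v^2/2, u^2*v - u^2 - 2*u*v - v^2, u^2/2 + u*v^2 + u*v + v^2/2, v^3}; counting standard monomials gives mu = 6. Corank 2; j^3 = (u + v)^3 is a perfect cube, so E-series; the 4-jet and mu = 6 give E_6.

E6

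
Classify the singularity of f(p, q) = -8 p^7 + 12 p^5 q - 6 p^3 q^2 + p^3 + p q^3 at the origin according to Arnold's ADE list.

E7

The Hessian of f at 0 is [[0, 0], [0, 0]] with rank 0, so corank 2. A Groebner basis of the Jacobian ideal J(f) in C{p,q} is {p^3, p*q^2, 3*p^2 + q^3}; counting standard monomials gives mu = 7. Corank 2; j^3 = p^3 is a perfect cube, so E-series; the 4-jet and mu = 7 give E_7.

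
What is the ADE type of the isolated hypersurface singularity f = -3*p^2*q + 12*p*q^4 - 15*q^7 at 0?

The Hessian of f at 0 has rank 0. Corank 2; j^3 = -3*p^2*q has shape L^2 M (L != M), so D-series; mu = 8 gives D_8.

D8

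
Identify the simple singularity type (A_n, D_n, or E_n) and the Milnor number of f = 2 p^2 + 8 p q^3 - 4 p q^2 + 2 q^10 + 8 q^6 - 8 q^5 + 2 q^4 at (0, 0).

Type A_9, Milnor number mu = 9.

The Hessian of f at 0 is [[4, 0], [0, 0]] with rank 1, so corank 1. A Groebner basis of the Jacobian ideal J(f) in C{p,q} is {p^4 - p^3/12 - p^2*q/8 - 5*p^2/48 + 7*p*q^2/48 + p*q/48 + p/96 - q^2/96, p^3*q + p^3/2 + p^2*q/2 + 3*p^2/8 - p*q^2/2 - p*q/16 - p/32 + q^2/32, -p^3/3 + p^2*q^2 + p^2*q/2 + p^2/3 - 5*p*q^2/12 - p*q/24 - p/48 + q^2/48, p/2 + q^3 - q^2/2}; counting standard monomials gives mu = 9. Corank 1: A-series; mu = 9 gives A_9.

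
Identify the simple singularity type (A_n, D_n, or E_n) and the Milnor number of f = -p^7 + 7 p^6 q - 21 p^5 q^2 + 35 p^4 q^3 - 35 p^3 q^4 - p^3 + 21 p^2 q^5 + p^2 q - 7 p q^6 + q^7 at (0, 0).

Type D8, Milnor number mu = 8.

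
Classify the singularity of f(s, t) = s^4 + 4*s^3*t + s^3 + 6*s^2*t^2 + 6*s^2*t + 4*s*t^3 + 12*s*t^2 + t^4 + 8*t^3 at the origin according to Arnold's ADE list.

E_6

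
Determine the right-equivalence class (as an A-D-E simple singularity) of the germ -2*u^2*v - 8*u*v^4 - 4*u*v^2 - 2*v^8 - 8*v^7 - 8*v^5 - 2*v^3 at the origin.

D9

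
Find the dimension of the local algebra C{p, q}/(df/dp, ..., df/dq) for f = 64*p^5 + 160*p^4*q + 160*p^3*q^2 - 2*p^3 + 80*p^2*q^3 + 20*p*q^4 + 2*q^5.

8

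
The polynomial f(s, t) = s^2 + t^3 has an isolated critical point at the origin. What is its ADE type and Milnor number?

The Hessian of f at 0 is [[2, 0], [0, 0]] with rank 1, so corank 1. A Groebner basis of the Jacobian ideal J(f) in C{s,t} is {t^2, s}; counting standard monomials gives mu = 2. Corank 1: A-series; mu = 2 gives A_2.

Type A_2, Milnor number mu = 2.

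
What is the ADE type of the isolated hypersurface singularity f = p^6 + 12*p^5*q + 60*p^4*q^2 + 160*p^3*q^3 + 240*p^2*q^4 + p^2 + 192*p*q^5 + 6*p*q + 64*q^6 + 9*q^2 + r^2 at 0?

A_{5}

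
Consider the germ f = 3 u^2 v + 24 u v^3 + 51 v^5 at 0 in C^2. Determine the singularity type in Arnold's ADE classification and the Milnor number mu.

The Hessian of f at 0 is [[0, 0], [0, 0]] with rank 0, so corank 2. A Groebner basis of the Jacobian ideal J(f) in C{u,v} is {u^3, u^2*v, 4*u^2/11 + u*v^2, u*v/4 + v^3}; counting standard monomials gives mu = 6. Corank 2; j^3 = 3*u^2*v has shape L^2 M (L != M), so D-series; mu = 6 gives D_6.

Type D6, Milnor number mu = 6.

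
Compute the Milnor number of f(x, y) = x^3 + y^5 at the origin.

8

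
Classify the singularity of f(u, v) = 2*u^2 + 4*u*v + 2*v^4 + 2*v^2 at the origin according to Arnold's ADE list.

A_{3}

The Hessian of f at 0 has rank 1. Corank 1: A-series; mu = 3 gives A_3.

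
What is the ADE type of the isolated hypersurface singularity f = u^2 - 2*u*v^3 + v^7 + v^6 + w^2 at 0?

A_{6}

The Hessian of f at 0 is [[2, 0, 0], [0, 0, 0], [0, 0, 2]] with rank 2, so corank 1. A Groebner basis of the Jacobian ideal J(f) in C{u,v,w} is {-u + v^3, u^2, w}; counting standard monomials gives mu = 6. Corank 1: A-series; mu = 6 gives A_6.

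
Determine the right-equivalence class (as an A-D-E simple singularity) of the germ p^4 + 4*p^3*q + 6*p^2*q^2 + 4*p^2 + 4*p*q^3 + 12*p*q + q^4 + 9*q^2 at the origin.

A_3

The Hessian of f at 0 is [[8, 12], [12, 18]] with rank 1, so corank 1. A Groebner basis of the Jacobian ideal J(f) in C{p,q} is {q^3, p + 3*q/2}; counting standard monomials gives mu = 3. Corank 1: A-series; mu = 3 gives A_3.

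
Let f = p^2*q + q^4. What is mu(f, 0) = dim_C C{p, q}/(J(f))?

5

The Hessian of f at 0 has rank 0. Corank 2; j^3 = p^2*q has shape L^2 M (L != M), so D-series; mu = 5 gives D_5.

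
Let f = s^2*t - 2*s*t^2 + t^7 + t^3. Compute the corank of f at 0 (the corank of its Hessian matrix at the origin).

2

The Hessian at 0 is [[0, 0], [0, 0]] of rank 0; hence corank 2.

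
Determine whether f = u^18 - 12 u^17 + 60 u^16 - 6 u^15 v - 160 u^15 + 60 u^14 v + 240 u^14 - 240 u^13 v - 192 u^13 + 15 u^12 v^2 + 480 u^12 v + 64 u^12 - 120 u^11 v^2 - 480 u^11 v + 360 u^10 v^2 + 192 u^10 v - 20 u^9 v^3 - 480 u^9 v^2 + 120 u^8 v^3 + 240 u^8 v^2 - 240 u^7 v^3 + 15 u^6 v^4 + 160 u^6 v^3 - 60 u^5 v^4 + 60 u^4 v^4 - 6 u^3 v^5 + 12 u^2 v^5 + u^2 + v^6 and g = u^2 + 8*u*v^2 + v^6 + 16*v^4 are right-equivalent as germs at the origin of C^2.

The Hessian of f at 0 is [[2, 0], [0, 0]] with rank 1, so corank 1. A Groebner basis of the Jacobian ideal J(f) in C{u,v} is {v^5, u}; counting standard monomials gives mu = 5. Corank 1: A-series; mu = 5 gives A_5. The Hessian of g at 0 is [[2, 0], [0, 0]] with rank 1, so corank 1. A Groebner basis of the Jacobian ideal J(g) in C{u,v} is {u^3, u^2*v, u/4 + v^2}; counting standard monomials gives mu = 5. Corank 1: A-series; mu = 5 gives A_5. Both have type A_5, hence right-equivalent.

Yes.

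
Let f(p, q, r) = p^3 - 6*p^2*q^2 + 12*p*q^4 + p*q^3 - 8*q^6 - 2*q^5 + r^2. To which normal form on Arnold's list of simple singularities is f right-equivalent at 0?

The Hessian of f at 0 has rank 1. Corank 2; j^3 = p^3 is a perfect cube, so E-series; the 4-jet and mu = 7 give E_7.

E_{7}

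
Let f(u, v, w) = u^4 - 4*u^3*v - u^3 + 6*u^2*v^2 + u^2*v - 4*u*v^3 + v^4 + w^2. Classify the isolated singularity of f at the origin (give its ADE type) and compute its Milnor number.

Type D5, Milnor number mu = 5.

The Hessian of f at 0 has rank 1. Corank 2; j^3 = -u^2*(u - v) has shape L^2 M (L != M), so D-series; mu = 5 gives D_5.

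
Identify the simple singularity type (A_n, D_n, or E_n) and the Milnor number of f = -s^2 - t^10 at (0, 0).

Type A_{9}, Milnor number mu = 9.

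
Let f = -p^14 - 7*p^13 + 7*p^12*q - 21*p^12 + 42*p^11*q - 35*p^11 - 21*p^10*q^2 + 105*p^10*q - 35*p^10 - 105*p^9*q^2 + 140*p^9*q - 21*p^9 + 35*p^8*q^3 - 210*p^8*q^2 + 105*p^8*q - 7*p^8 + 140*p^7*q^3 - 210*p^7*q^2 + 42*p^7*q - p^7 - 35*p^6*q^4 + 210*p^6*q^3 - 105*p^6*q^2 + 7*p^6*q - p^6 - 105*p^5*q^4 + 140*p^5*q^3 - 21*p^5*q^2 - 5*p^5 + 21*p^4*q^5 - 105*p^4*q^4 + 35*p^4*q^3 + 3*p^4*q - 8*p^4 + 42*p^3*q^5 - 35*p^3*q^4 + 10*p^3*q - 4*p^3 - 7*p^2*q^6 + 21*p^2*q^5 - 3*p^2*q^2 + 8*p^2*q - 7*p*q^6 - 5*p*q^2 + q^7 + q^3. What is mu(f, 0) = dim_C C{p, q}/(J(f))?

8

The Hessian of f at 0 is [[0, 0], [0, 0]] with rank 0, so corank 2. A Groebner basis of the Jacobian ideal J(f) in C{p,q} is {864*p^2/29 + p*q^3 + 24*p*q^2/29 - 1264*p*q/29 - 62*q^3/29 + 416*q^2/29, 3392*p^2/29 - 112*p*q^2/29 - 4928*p*q/29 + q^4 - 136*q^3/29 + 1616*q^2/29, p^3 + 170*p^2/29 - 42*p*q^2/29 - 253*p*q/29 + 7*q^3/29 + 84*q^2/29, p^2*q + 112*p^2/29 - 42*p*q^2/29 - 166*p*q/29 + 7*q^3/29 + 55*q^2/29}; counting standard monomials gives mu = 8. Corank 2; j^3 = -(p - q)*(2*p - q)^2 has shape L^2 M (L != M), so D-series; mu = 8 gives D_8.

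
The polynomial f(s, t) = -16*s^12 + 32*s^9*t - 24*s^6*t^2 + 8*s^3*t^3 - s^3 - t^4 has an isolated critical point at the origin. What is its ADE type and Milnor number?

The Hessian of f at 0 is [[0, 0], [0, 0]] with rank 0, so corank 2. A Groebner basis of the Jacobian ideal J(f) in C{s,t} is {t^3, s^2}; counting standard monomials gives mu = 6. Corank 2; j^3 = -s^3 is a perfect cube, so E-series; the 4-jet and mu = 6 give E_6.

Type E_6, Milnor number mu = 6.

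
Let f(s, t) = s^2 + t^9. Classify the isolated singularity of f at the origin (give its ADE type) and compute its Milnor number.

Type A_{8}, Milnor number mu = 8.

The Hessian of f at 0 is [[2, 0], [0, 0]] with rank 1, so corank 1. A Groebner basis of the Jacobian ideal J(f) in C{s,t} is {t^8, s}; counting standard monomials gives mu = 8. Corank 1: A-series; mu = 8 gives A_8.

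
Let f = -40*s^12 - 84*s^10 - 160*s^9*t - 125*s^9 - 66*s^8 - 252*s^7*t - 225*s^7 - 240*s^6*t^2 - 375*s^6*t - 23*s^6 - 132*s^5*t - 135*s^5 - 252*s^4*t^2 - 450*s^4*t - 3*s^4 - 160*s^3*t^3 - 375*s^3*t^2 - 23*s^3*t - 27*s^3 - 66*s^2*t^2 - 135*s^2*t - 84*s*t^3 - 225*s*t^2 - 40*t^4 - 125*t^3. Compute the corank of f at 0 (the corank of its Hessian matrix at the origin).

2

Hessian at 0 has rank 0.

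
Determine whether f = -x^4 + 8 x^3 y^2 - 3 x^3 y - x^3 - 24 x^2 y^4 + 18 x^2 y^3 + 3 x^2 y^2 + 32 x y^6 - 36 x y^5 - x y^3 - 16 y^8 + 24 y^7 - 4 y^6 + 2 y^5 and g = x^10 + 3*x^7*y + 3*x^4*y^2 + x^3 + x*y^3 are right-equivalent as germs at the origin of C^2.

The Hessian of f at 0 is [[0, 0], [0, 0]] with rank 0, so corank 2. A Groebner basis of the Jacobian ideal J(f) in C{x,y} is {-3*x^2/19 + y^4 - y^3/19, x^3, x^2*y + x^2/19 + y^3/57, -8*x^2/19 + x*y^2 - 8*y^3/57}; counting standard monomials gives mu = 7. Corank 2; j^3 = -x^3 is a perfect cube, so E-series; the 4-jet and mu = 7 give E_7. The Hessian of g at 0 is [[0, 0], [0, 0]] with rank 0, so corank 2. A Groebner basis of the Jacobian ideal J(g) in C{x,y} is {x^3, x*y^2, 3*x^2 + y^3}; counting standard monomials gives mu = 7. Corank 2; j^3 = x^3 is a perfect cube, so E-series; the 4-jet and mu = 7 give E_7. Both have type E_7, hence right-equivalent.

Yes.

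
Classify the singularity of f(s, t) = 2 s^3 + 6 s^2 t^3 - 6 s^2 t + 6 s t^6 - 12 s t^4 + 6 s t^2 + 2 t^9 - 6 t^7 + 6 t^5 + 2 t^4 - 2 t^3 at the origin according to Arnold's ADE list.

E_{6}

The Hessian of f at 0 has rank 0. Corank 2; j^3 = 2*(s - t)^3 is a perfect cube, so E-series; the 4-jet and mu = 6 give E_6.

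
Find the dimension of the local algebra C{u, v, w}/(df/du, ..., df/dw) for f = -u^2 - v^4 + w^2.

3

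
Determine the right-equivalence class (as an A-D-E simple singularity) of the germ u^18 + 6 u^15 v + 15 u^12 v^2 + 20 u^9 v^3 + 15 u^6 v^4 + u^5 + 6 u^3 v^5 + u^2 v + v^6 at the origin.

D_{7}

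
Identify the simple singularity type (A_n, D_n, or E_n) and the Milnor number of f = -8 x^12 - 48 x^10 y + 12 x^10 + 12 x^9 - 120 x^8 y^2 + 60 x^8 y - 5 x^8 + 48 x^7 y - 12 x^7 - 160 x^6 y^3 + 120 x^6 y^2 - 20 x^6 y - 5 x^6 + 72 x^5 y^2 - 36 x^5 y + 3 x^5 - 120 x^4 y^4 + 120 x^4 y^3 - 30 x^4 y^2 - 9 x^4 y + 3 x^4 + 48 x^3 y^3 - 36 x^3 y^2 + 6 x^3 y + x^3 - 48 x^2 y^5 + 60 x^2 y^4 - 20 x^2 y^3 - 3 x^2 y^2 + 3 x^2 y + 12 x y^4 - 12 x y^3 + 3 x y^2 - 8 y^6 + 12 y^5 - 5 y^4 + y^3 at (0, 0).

The Hessian of f at 0 has rank 0. Corank 2; j^3 = (x + y)^3 is a perfect cube, so E-series; the 4-jet and mu = 6 give E_6.

Type E_{6}, Milnor number mu = 6.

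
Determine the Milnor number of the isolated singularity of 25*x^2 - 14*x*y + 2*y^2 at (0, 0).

The Hessian of f at 0 is [[50, -14], [-14, 4]] with rank 2, so corank 0. A Groebner basis of the Jacobian ideal J(f) in C{x,y} is {x, y}; counting standard monomials gives mu = 1. Corank 0: nondegenerate Morse point, so A_1.

1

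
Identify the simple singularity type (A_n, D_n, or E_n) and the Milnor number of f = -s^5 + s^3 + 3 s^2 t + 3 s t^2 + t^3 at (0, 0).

The Hessian of f at 0 has rank 0. Corank 2; j^3 = (s + t)^3 is a perfect cube, so E-series; the 5-jet and mu = 8 give E_8.

Type E8, Milnor number mu = 8.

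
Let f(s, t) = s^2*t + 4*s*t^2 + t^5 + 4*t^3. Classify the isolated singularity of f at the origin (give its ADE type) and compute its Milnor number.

Type D6, Milnor number mu = 6.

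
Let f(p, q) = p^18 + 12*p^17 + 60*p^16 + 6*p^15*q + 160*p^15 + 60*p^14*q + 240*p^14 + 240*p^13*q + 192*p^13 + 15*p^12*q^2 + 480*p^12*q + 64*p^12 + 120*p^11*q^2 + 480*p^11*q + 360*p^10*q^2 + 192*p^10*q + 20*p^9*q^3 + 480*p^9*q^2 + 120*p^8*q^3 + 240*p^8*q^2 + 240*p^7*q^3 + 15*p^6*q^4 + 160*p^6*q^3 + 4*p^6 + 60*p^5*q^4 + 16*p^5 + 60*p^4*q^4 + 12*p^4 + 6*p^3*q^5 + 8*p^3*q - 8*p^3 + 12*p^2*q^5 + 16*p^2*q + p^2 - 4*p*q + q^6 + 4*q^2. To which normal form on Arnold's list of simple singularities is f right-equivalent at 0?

A_5

The Hessian of f at 0 is [[2, -4], [-4, 8]] with rank 1, so corank 1. A Groebner basis of the Jacobian ideal J(f) in C{p,q} is {p*q^2 - 28*p*q/71 + 9*p/568 + 38*q^2/71 - 9*q/284, -45*p*q/142 + 17*p/1136 + q^3 + 28*q^2/71 - 17*q/568, p^2 - 12*p*q/71 - 16*p/71 - 4*q^2/71 + 32*q/71}; counting standard monomials gives mu = 5. Corank 1: A-series; mu = 5 gives A_5.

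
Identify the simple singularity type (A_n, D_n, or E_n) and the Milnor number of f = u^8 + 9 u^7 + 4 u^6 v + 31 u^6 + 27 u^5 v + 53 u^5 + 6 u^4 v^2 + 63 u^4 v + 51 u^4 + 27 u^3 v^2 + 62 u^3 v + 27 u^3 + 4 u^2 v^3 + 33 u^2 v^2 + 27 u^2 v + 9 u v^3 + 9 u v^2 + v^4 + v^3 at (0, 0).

Type E_7, Milnor number mu = 7.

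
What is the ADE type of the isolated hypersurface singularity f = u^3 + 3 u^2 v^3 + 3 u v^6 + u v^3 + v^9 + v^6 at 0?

E_7

The Hessian of f at 0 has rank 0. Corank 2; j^3 = u^3 is a perfect cube, so E-series; the 4-jet and mu = 7 give E_7.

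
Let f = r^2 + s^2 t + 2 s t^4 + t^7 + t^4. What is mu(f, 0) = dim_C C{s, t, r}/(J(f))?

5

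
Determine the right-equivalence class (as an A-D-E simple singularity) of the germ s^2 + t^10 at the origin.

The Hessian of f at 0 has rank 1. Corank 1: A-series; mu = 9 gives A_9.

A_9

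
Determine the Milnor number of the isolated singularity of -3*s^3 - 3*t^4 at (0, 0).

The Hessian of f at 0 is [[0, 0], [0, 0]] with rank 0, so corank 2. A Groebner basis of the Jacobian ideal J(f) in C{s,t} is {t^3, s^2}; counting standard monomials gives mu = 6. Corank 2; j^3 = -3*s^3 is a perfect cube, so E-series; the 4-jet and mu = 6 give E_6.

6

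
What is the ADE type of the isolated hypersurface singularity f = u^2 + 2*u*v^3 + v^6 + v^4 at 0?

A_{3}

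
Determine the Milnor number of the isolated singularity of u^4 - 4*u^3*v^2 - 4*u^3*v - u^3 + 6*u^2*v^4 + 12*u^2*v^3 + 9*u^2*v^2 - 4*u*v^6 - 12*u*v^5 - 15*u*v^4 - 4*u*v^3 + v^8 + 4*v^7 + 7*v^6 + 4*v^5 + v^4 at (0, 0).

6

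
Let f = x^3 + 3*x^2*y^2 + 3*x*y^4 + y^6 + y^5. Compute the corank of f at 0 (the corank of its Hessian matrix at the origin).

2

Hessian at 0 has rank 0.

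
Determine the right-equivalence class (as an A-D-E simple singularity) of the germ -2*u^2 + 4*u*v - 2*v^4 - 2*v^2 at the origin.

A_{3}

The Hessian of f at 0 has rank 1. Corank 1: A-series; mu = 3 gives A_3.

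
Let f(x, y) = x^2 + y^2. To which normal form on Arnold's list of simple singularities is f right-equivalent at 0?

The Hessian of f at 0 has rank 2. Corank 0: nondegenerate Morse point, so A_1.

A_1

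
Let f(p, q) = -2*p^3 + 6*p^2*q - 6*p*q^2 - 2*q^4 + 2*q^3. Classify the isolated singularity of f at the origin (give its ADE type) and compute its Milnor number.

Type E_6, Milnor number mu = 6.

The Hessian of f at 0 has rank 0. Corank 2; j^3 = -2*(p - q)^3 is a perfect cube, so E-series; the 4-jet and mu = 6 give E_6.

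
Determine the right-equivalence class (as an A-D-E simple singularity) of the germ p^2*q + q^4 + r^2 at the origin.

D_{5}

The Hessian of f at 0 has rank 1. Corank 2; j^3 = p^2*q has shape L^2 M (L != M), so D-series; mu = 5 gives D_5.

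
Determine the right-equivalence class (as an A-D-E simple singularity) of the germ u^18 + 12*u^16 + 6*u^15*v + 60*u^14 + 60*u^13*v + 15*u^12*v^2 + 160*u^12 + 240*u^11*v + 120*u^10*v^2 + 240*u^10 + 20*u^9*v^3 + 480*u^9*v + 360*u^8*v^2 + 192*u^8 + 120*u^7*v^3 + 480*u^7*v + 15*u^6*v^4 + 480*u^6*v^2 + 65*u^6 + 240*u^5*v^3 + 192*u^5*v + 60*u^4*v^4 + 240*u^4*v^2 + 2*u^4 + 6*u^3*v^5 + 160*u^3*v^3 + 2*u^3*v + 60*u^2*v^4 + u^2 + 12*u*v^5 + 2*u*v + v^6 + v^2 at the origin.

A_5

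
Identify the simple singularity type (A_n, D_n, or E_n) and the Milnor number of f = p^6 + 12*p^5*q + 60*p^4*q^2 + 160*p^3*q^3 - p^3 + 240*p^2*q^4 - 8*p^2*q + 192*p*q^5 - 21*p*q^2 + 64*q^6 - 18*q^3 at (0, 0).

The Hessian of f at 0 has rank 0. Corank 2; j^3 = -(p + 2*q)*(p + 3*q)^2 has shape L^2 M (L != M), so D-series; mu = 7 gives D_7.

Type D7, Milnor number mu = 7.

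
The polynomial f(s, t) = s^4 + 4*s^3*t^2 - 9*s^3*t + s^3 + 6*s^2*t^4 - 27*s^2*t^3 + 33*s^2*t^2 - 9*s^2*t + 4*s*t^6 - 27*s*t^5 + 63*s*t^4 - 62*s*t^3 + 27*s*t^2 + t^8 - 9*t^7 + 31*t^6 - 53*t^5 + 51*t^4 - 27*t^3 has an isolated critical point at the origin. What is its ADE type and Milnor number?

The Hessian of f at 0 has rank 0. Corank 2; j^3 = (s - 3*t)^3 is a perfect cube, so E-series; the 4-jet and mu = 7 give E_7.

Type E_{7}, Milnor number mu = 7.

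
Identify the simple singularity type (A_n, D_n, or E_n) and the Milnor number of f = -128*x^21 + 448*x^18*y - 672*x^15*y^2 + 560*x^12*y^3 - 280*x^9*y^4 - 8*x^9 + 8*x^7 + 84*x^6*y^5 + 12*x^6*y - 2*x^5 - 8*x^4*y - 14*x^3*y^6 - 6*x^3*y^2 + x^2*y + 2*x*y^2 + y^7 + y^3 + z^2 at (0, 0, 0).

Type D8, Milnor number mu = 8.

The Hessian of f at 0 has rank 1. Corank 2; j^3 = y*(x + y)^2 has shape L^2 M (L != M), so D-series; mu = 8 gives D_8.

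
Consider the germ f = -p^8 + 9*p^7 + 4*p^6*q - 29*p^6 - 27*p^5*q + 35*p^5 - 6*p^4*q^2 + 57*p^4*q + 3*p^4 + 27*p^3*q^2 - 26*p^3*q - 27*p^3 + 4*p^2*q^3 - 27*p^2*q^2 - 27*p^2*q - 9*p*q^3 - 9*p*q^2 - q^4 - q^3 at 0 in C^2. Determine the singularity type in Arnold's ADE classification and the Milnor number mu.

The Hessian of f at 0 has rank 0. Corank 2; j^3 = -(3*p + q)^3 is a perfect cube, so E-series; the 4-jet and mu = 7 give E_7.

Type E_7, Milnor number mu = 7.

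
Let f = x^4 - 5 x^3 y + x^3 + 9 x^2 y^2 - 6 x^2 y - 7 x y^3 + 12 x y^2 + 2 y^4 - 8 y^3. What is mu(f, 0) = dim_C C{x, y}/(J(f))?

7

The Hessian of f at 0 is [[0, 0], [0, 0]] with rank 0, so corank 2. A Groebner basis of the Jacobian ideal J(f) in C{x,y} is {3*x^2 - 12*x*y + y^4 + y^3 + 12*y^2, x^3 + 18*x^2 - 72*x*y - 2*y^3 + 72*y^2, x^2*y + 7*x^2 - 28*x*y - 5*y^3/3 + 28*y^2, 2*x^2 + x*y^2 - 8*x*y - 4*y^3/3 + 8*y^2}; counting standard monomials gives mu = 7. Corank 2; j^3 = (x - 2*y)^3 is a perfect cube, so E-series; the 4-jet and mu = 7 give E_7.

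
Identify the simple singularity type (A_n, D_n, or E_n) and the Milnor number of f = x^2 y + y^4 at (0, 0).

Type D_5, Milnor number mu = 5.

The Hessian of f at 0 has rank 0. Corank 2; j^3 = x^2*y has shape L^2 M (L != M), so D-series; mu = 5 gives D_5.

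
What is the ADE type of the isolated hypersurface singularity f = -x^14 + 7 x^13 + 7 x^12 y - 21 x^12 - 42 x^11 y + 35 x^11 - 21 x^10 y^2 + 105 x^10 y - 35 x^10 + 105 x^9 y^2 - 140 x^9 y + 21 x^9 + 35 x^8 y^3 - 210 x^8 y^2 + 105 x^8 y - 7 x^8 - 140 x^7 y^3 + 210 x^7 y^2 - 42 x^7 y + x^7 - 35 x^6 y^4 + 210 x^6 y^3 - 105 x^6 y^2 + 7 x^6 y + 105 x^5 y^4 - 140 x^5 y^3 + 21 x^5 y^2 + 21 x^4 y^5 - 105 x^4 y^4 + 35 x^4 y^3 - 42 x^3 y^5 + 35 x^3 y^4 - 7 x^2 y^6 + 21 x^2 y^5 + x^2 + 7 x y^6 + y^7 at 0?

A6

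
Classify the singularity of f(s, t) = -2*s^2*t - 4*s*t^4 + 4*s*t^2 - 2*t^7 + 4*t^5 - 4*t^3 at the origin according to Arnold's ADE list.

The Hessian of f at 0 is [[0, 0], [0, 0]] with rank 0, so corank 2. A Groebner basis of the Jacobian ideal J(f) in C{s,t} is {t^3, s^2 + 2*t^2, s*t - t^2}; counting standard monomials gives mu = 4. Corank 2; j^3 = -2*t*(s^2 - 2*s*t + 2*t^2) splits into three distinct lines over C (the quadratic factor has nonzero discriminant), so D_4.

D_4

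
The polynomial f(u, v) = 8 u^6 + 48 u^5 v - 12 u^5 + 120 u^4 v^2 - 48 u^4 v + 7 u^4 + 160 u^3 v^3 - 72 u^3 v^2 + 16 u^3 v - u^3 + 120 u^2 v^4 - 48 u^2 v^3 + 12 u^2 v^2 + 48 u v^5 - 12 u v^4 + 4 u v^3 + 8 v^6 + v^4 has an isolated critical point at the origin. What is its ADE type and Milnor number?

Type E6, Milnor number mu = 6.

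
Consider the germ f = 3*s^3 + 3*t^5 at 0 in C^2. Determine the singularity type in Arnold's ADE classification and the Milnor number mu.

Type E_8, Milnor number mu = 8.

The Hessian of f at 0 has rank 0. Corank 2; j^3 = 3*s^3 is a perfect cube, so E-series; the 5-jet and mu = 8 give E_8.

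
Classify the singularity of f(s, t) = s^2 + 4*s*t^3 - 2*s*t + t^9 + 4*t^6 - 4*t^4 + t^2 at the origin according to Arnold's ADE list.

A_{8}

The Hessian of f at 0 has rank 1. Corank 1: A-series; mu = 8 gives A_8.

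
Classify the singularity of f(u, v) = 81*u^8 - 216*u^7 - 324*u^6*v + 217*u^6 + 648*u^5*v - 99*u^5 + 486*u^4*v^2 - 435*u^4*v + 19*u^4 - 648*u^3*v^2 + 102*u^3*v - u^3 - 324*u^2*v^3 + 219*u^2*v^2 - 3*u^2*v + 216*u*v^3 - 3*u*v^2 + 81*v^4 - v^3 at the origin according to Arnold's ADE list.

E6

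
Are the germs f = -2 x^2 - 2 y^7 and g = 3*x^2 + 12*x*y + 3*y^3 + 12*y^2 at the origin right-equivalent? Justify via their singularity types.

The Hessian of f at 0 has rank 1. Corank 1: A-series; mu = 6 gives A_6. The Hessian of g at 0 has rank 1. Corank 1: A-series; mu = 2 gives A_2. f is A_6 but g is A_2, hence not right-equivalent.

No.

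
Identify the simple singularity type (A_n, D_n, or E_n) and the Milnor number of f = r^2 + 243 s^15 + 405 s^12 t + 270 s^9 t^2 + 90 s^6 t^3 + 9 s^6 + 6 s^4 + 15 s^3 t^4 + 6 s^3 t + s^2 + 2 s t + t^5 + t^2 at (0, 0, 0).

The Hessian of f at 0 is [[2, 2, 0], [2, 2, 0], [0, 0, 2]] with rank 2, so corank 1. A Groebner basis of the Jacobian ideal J(f) in C{s,t,r} is {-s/3 + t^3 - t/3, s^2 - t^2, s*t + t^2, r}; counting standard monomials gives mu = 4. Corank 1: A-series; mu = 4 gives A_4.

Type A4, Milnor number mu = 4.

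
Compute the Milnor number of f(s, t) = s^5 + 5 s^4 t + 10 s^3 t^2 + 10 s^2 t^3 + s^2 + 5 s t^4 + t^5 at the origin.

4

The Hessian of f at 0 has rank 1. Corank 1: A-series; mu = 4 gives A_4.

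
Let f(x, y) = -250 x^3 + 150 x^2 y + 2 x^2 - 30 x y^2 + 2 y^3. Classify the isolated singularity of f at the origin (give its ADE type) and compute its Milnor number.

The Hessian of f at 0 is [[4, 0], [0, 0]] with rank 1, so corank 1. A Groebner basis of the Jacobian ideal J(f) in C{x,y} is {y^2, x}; counting standard monomials gives mu = 2. Corank 1: A-series; mu = 2 gives A_2.

Type A_{2}, Milnor number mu = 2.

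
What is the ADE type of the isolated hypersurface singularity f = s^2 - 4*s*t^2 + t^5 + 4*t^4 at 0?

A_{4}

The Hessian of f at 0 has rank 1. Corank 1: A-series; mu = 4 gives A_4.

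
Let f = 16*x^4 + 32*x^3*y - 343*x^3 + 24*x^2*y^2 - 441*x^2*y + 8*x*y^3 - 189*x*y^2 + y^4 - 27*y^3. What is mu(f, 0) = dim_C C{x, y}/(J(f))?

6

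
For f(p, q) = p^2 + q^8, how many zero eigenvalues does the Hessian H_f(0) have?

1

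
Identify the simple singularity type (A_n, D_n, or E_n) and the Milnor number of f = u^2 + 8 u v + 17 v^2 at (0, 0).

Type A_1, Milnor number mu = 1.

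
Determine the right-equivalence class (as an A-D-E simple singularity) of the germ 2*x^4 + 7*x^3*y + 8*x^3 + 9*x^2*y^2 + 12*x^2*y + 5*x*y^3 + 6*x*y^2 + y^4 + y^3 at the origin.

The Hessian of f at 0 has rank 0. Corank 2; j^3 = (2*x + y)^3 is a perfect cube, so E-series; the 4-jet and mu = 7 give E_7.

E_7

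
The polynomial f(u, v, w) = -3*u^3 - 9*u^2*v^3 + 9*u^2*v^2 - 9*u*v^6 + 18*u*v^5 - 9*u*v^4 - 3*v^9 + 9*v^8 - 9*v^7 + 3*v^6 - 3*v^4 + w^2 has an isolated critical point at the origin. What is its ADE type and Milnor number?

Type E_{6}, Milnor number mu = 6.

The Hessian of f at 0 has rank 1. Corank 2; j^3 = -3*u^3 is a perfect cube, so E-series; the 4-jet and mu = 6 give E_6.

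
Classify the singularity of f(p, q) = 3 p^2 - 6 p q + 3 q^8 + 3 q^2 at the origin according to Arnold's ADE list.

The Hessian of f at 0 has rank 1. Corank 1: A-series; mu = 7 gives A_7.

A_7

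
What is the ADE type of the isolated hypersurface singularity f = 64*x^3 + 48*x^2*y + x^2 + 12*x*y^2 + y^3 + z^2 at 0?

A_2

The Hessian of f at 0 is [[2, 0, 0], [0, 0, 0], [0, 0, 2]] with rank 2, so corank 1. A Groebner basis of the Jacobian ideal J(f) in C{x,y,z} is {y^2, x, z}; counting standard monomials gives mu = 2. Corank 1: A-series; mu = 2 gives A_2.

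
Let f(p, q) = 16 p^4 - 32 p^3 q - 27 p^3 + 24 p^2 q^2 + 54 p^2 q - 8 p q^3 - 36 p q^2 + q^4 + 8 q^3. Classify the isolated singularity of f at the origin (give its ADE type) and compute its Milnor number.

The Hessian of f at 0 has rank 0. Corank 2; j^3 = -(3*p - 2*q)^3 is a perfect cube, so E-series; the 4-jet and mu = 6 give E_6.

Type E_{6}, Milnor number mu = 6.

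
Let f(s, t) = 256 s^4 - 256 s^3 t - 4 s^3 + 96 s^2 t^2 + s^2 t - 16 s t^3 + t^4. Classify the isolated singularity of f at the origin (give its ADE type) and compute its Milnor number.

The Hessian of f at 0 has rank 0. Corank 2; j^3 = -s^2*(4*s - t) has shape L^2 M (L != M), so D-series; mu = 5 gives D_5.

Type D_5, Milnor number mu = 5.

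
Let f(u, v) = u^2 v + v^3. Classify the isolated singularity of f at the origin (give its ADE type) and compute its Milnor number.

Type D4, Milnor number mu = 4.

The Hessian of f at 0 is [[0, 0], [0, 0]] with rank 0, so corank 2. A Groebner basis of the Jacobian ideal J(f) in C{u,v} is {v^3, u^2 + 3*v^2, u*v}; counting standard monomials gives mu = 4. Corank 2; j^3 = v*(u^2 + v^2) splits into three distinct lines over C (the quadratic factor has nonzero discriminant), so D_4.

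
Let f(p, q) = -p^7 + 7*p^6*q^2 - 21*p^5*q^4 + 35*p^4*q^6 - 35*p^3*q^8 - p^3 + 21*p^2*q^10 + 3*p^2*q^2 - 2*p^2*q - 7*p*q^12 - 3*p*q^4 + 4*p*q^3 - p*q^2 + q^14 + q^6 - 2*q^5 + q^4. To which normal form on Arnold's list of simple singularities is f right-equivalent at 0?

D_8

The Hessian of f at 0 is [[0, 0], [0, 0]] with rank 0, so corank 2. A Groebner basis of the Jacobian ideal J(f) in C{p,q} is {-p^2 - p*q + q^4 - q^3, p^3 + 3*p^2*q + 3*p^2 + 22*p*q/7 + 6*q^3/7 + q^2/7, -p^2 + p*q^2 - p*q}; counting standard monomials gives mu = 8. Corank 2; j^3 = -p*(p + q)^2 has shape L^2 M (L != M), so D-series; mu = 8 gives D_8.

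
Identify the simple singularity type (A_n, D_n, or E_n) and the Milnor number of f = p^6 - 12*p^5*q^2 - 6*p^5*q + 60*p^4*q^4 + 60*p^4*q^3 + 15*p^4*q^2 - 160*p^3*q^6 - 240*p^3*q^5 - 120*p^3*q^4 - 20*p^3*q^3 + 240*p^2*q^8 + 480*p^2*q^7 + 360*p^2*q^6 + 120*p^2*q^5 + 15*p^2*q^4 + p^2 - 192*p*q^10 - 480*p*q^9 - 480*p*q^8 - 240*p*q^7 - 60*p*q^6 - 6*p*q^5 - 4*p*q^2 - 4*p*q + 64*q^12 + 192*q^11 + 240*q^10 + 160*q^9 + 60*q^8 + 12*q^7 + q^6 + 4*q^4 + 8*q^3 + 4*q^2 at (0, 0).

The Hessian of f at 0 is [[2, -4], [-4, 8]] with rank 1, so corank 1. A Groebner basis of the Jacobian ideal J(f) in C{p,q} is {p^3 - 6*p^2 + 20*p*q - 8*p + 16*q, p^2*q - 2*p^2 + 6*p*q - 2*p + 4*q, -p/2 + q^2 + q}; counting standard monomials gives mu = 5. Corank 1: A-series; mu = 5 gives A_5.

Type A5, Milnor number mu = 5.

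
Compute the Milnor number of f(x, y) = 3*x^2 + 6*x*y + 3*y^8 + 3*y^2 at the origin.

7

The Hessian of f at 0 has rank 1. Corank 1: A-series; mu = 7 gives A_7.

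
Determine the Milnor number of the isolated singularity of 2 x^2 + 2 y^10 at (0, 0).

The Hessian of f at 0 is [[4, 0], [0, 0]] with rank 1, so corank 1. A Groebner basis of the Jacobian ideal J(f) in C{x,y} is {y^9, x}; counting standard monomials gives mu = 9. Corank 1: A-series; mu = 9 gives A_9.

9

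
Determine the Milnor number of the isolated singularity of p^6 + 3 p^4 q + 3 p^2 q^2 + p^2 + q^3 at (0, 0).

The Hessian of f at 0 is [[2, 0], [0, 0]] with rank 1, so corank 1. A Groebner basis of the Jacobian ideal J(f) in C{p,q} is {q^2, p}; counting standard monomials gives mu = 2. Corank 1: A-series; mu = 2 gives A_2.

2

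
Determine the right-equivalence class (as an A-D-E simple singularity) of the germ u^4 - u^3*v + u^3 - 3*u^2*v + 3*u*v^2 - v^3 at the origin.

E_7

The Hessian of f at 0 has rank 0. Corank 2; j^3 = (u - v)^3 is a perfect cube, so E-series; the 4-jet and mu = 7 give E_7.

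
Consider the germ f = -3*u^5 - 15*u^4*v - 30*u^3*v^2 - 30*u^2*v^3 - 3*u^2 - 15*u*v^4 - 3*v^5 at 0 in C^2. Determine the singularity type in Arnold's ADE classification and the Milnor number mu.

Type A_4, Milnor number mu = 4.

The Hessian of f at 0 has rank 1. Corank 1: A-series; mu = 4 gives A_4.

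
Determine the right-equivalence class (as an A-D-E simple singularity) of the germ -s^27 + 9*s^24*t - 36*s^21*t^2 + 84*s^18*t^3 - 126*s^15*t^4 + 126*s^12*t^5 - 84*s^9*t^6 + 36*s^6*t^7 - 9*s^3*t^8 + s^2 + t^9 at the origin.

The Hessian of f at 0 has rank 1. Corank 1: A-series; mu = 8 gives A_8.

A_8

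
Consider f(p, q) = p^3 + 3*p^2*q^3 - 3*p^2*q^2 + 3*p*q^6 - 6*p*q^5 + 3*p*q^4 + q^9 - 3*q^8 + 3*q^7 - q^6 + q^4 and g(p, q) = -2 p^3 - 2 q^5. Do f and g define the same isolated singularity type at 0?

No.

The Hessian of f at 0 has rank 0. Corank 2; j^3 = p^3 is a perfect cube, so E-series; the 4-jet and mu = 6 give E_6. The Hessian of g at 0 has rank 0. Corank 2; j^3 = -2*p^3 is a perfect cube, so E-series; the 5-jet and mu = 8 give E_8. f is E_6 but g is E_8, hence not right-equivalent.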